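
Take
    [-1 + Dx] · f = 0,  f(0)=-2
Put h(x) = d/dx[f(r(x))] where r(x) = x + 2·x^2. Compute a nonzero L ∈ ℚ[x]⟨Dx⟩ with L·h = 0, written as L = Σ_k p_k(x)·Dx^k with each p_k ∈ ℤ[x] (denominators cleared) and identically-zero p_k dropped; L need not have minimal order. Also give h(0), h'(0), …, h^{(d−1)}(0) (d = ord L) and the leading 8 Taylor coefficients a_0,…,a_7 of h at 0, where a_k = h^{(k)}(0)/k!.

f: a_k = -2, -2, -1, -1/3, -1/12, -1/60, -1/360, -1/2520, …
f∘r: x↦r, Dx↦Dx/r' in L_f ⇒ L₀.
h=h₀': d/dx-closure on L₀ ⇒ L.
L = (5 + 8·x + 16·x^2) + (-1 - 4·x)·Dx  (order 1).
h: a_k = -2, -10, -13, -73/3, -281/12, -1741/60, -1697/72, -57233/2520, …
ICs: h(0) = -2.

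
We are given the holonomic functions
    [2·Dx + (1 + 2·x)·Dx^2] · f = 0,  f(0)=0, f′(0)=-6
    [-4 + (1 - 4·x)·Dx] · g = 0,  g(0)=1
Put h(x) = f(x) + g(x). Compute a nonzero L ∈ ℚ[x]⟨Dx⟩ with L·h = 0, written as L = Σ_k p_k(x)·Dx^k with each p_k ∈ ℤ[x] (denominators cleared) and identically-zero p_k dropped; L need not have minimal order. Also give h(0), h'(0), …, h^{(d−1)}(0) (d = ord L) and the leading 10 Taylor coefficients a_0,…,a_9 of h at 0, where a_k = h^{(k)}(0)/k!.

L = (-128 - 64·x)·Dx + (-44 - 224·x - 128·x^2)·Dx^2 + (5 - 6·x - 48·x^2 - 32·x^3)·Dx^3  (order 3).
h: a_k = 1, -2, 22, 56, 268, 5024/5, 4128, 114304/7, 65632, 785920/3, …
ICs: h(0) = 1, h′(0) = -2, h′′(0) = 44.

f: a_k = 0, -6, 6, -8, 12, -96/5, 32, -384/7, 96, -512/3, …
g: a_k = 1, 4, 16, 64, 256, 1024, 4096, 16384, 65536, 262144, …
f+g: L₀ = lclm(L_f,L_g), ord ≤ 2+1.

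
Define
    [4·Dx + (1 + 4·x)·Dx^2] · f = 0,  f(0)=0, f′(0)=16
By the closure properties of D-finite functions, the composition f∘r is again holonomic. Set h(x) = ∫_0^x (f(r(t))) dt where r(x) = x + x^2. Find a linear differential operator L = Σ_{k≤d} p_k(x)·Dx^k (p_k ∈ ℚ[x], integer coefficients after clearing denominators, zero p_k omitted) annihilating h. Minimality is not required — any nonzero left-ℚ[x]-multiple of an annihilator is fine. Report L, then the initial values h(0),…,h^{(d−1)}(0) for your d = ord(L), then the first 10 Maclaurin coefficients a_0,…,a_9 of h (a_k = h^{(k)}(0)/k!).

L = 2·Dx^2 + (1 + 2·x)·Dx^3  (order 3).
h: a_k = 0, 0, 8, -16/3, 16/3, -32/5, 128/15, -256/21, 128/7, -256/9, …
ICs: h(0) = 0, h′(0) = 0, h′′(0) = 16.

f: a_k = 0, 16, -32, 256/3, -256, 4096/5, -8192/3, 65536/7, -32768, 1048576/9, …
f∘r: x↦r, Dx↦Dx/r' in L_f ⇒ L₀.
h=∫h₀ ⇒ L = L₀·Dx.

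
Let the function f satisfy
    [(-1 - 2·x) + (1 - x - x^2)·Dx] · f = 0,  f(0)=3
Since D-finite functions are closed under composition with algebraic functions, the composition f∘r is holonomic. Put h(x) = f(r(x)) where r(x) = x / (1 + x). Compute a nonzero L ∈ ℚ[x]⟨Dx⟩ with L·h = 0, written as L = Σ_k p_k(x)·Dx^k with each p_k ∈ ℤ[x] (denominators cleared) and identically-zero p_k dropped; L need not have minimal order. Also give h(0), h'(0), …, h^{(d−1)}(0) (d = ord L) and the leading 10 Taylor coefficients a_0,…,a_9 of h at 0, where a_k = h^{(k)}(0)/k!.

L = (1 + 3·x) + (-1 - 2·x + x^3)·Dx  (order 1).
h: a_k = 3, 3, 3, 0, 3, -3, 6, -9, 15, -24, …
ICs: h(0) = 3.

f: a_k = 3, 3, 6, 9, 15, 24, 39, 63, 102, 165, …
f∘r: x↦r, Dx↦Dx/r' in L_f ⇒ L₀.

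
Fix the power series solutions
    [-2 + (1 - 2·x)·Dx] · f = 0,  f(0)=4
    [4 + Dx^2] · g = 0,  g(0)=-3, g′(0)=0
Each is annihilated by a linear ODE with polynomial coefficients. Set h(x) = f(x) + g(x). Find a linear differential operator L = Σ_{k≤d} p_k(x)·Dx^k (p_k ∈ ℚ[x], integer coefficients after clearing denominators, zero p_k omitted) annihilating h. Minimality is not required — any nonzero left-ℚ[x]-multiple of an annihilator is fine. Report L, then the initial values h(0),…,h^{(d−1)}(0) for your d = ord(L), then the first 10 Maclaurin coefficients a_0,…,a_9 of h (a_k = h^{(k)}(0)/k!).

f: a_k = 4, 8, 16, 32, 64, 128, 256, 512, 1024, 2048, …
g: a_k = -3, 0, 6, 0, -2, 0, 4/15, 0, -2/105, 0, …
f+g: L₀ = lclm(L_f,L_g), ord ≤ 1+2.
L = (56 - 32·x + 32·x^2) + (-12 + 40·x - 48·x^2 + 32·x^3)·Dx + (14 - 8·x + 8·x^2)·Dx^2 + (-3 + 10·x - 12·x^2 + 8·x^3)·Dx^3  (order 3).
h: a_k = 1, 8, 22, 32, 62, 128, 3844/15, 512, 107518/105, 2048, …
ICs: h(0) = 1, h′(0) = 8, h′′(0) = 44.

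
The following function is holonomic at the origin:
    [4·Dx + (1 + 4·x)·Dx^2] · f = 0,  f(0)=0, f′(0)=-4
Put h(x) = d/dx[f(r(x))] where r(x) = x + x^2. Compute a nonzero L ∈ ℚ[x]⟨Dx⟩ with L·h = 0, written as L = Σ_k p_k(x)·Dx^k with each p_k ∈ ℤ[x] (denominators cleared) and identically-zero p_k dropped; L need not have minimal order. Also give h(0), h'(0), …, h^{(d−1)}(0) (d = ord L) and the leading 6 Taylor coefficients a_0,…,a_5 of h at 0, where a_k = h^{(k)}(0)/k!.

f: a_k = 0, -4, 8, -64/3, 64, -1024/5, …
Substitute x→r, Dx→(1/r')Dx; clear ⇒ L₀.
h₀' ⇒ L via d/dx closure of L₀.
L = 2 + (1 + 2·x)·Dx  (order 1).
h: a_k = -4, 8, -16, 32, -64, 128, …
ICs: h(0) = -4.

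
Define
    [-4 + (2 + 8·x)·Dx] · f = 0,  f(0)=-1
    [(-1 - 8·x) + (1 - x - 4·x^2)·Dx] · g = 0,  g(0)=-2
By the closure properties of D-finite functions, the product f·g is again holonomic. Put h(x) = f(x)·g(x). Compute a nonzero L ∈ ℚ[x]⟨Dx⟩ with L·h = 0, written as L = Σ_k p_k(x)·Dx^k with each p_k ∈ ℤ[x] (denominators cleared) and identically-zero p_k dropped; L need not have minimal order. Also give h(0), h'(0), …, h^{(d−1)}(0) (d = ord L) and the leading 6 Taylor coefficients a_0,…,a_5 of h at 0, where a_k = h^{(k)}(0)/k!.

L = (3 + 10·x + 24·x^2) + (-1 - 3·x + 8·x^2 + 16·x^3)·Dx  (order 1).
h: a_k = 2, 6, 10, 42, 62, 286, …
ICs: h(0) = 2.

f: a_k = -1, -2, 2, -4, 10, -28, …
g: a_k = -2, -2, -10, -18, -58, -130, …
L₀ := L_f ⊗_s L_g (sym. prod.), ord ≤ 1.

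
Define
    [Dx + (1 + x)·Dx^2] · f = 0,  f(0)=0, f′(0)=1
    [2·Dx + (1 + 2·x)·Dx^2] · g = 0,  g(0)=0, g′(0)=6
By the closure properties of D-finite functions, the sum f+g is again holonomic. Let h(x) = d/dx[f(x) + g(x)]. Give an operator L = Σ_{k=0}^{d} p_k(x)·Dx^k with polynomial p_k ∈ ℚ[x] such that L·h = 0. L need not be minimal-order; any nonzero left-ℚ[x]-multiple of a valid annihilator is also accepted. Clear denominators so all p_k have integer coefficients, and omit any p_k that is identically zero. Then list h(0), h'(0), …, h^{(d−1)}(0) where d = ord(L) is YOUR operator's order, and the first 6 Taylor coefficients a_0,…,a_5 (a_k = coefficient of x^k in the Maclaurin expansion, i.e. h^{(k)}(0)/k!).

f: a_k = 0, 1, -1/2, 1/3, -1/4, 1/5, …
g: a_k = 0, 6, -6, 8, -12, 96/5, …
Sum ⇒ L₀ = lclm(L_f,L_g) in ℚ(x)⟨Dx⟩.
h₀' ⇒ L via d/dx closure of L₀.
L = 4 + (6 + 8·x)·Dx + (1 + 3·x + 2·x^2)·Dx^2  (order 2).
h: a_k = 7, -13, 25, -49, 97, -193, …
ICs: h(0) = 7, h′(0) = -13.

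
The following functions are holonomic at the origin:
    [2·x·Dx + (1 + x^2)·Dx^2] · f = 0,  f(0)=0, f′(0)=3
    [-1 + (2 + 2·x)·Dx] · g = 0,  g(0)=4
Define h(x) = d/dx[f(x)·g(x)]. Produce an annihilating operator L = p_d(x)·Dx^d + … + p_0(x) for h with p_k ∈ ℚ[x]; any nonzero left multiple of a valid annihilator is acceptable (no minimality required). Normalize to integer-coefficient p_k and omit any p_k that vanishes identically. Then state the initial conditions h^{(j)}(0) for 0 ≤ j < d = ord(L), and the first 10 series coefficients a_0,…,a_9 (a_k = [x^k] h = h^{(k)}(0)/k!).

f: a_k = 0, 3, 0, -1, 0, 3/5, 0, -3/7, 0, 1/3, …
g: a_k = 4, 2, -1/2, 1/4, -5/32, 7/64, -21/256, 33/512, -429/8192, 715/16384, …
h₀=f·g: eliminate ⇒ L₀, order ≤ 2·1.
h=h₀': d/dx-closure on L₀ ⇒ L.
L = (5 + 40·x + 2·x^2 - 24·x^3 - 3·x^4) + (28 + 84·x + 72·x^2 - 56·x^3 - 84·x^4 - 12·x^5)·Dx + (12 + 8·x - 12·x^2 - 16·x^3 - 28·x^4 - 24·x^5 - 4·x^6)·Dx^2  (order 2).
h: a_k = 12, 12, -33/2, -5, 389/32, 1227/160, -18853/1280, -11167/2240, 711591/57344, 1189801/172032, …
ICs: h(0) = 12, h′(0) = 12.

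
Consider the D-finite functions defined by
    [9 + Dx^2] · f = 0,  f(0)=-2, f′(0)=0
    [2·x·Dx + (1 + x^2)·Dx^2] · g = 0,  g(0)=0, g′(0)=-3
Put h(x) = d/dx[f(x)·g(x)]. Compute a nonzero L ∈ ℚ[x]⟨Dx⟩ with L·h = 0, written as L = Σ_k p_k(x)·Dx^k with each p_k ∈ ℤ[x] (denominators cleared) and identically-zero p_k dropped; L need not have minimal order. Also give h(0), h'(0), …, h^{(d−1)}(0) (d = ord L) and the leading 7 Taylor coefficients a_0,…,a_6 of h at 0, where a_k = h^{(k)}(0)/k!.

f: a_k = -2, 0, 9, 0, -27/4, 0, 81/40, …
g: a_k = 0, -3, 0, 1, 0, -3/5, 0, …
f·g: L₀ = L_f ⊗_s L_g, ord ≤ 2·2.
Differentiate: ansatz ord ≤ ord L₀ ⇒ L.
L = (20358 + 86886·x^2 + 157437·x^4 + 155520·x^6 + 96228·x^8 + 36450·x^10 + 6561·x^12) + (6372·x + 25596·x^3 + 39960·x^5 + 32400·x^7 + 14580·x^9 + 2916·x^11)·Dx + (3432 + 15828·x^2 + 31110·x^4 + 33588·x^6 + 22032·x^8 + 8424·x^10 + 1458·x^12)·Dx^2 + (708·x + 2844·x^3 + 4440·x^5 + 3600·x^7 + 1620·x^9 + 324·x^11)·Dx^3 + (130 + 686·x^2 + 1513·x^4 + 1812·x^6 + 1260·x^8 + 486·x^10 + 81·x^12)·Dx^4  (order 4).
h: a_k = 6, 0, -87, 0, 609/4, 0, -5343/40, …
ICs: h(0) = 6, h′(0) = 0, h′′(0) = -174, h′′′(0) = 0.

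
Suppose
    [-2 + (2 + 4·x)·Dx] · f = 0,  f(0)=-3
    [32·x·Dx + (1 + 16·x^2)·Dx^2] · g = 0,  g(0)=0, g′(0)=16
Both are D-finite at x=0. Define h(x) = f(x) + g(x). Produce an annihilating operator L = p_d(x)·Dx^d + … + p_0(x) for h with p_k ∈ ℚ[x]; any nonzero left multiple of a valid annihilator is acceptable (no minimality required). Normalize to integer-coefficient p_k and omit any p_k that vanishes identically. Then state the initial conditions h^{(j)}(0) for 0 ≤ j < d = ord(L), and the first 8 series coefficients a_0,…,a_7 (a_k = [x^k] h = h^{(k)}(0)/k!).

L = (-32 - 160·x + 1536·x^2 + 1536·x^3)·Dx + (-35 - 128·x + 1312·x^2 + 6144·x^3 + 5376·x^4)·Dx^2 + (-1 + 30·x + 96·x^2 + 576·x^3 + 1792·x^4 + 1536·x^5)·Dx^3  (order 3).
h: a_k = -3, 13, 3/2, -521/6, 15/8, 32663/40, 63/16, -1049269/112, …
ICs: h(0) = -3, h′(0) = 13, h′′(0) = 3.

f: a_k = -3, -3, 3/2, -3/2, 15/8, -21/8, 63/16, -99/16, …
g: a_k = 0, 16, 0, -256/3, 0, 4096/5, 0, -65536/7, …
L₀ := lclm(L_f,L_g); ord L₀ ≤ 1+2.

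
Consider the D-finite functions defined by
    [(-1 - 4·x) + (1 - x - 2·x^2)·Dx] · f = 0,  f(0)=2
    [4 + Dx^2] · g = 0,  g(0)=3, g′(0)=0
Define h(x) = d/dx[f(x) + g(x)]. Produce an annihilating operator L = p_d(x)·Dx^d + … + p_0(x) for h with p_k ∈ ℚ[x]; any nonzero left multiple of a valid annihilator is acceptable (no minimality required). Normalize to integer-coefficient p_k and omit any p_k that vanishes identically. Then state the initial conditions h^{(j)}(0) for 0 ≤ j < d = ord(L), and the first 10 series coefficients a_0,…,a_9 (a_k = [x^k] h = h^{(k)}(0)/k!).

L = (576 + 2400·x + 5616·x^2 + 3360·x^3 + 3840·x^4 + 1152·x^5 + 768·x^6) + (-68 - 236·x + 240·x^2 + 488·x^3 + 560·x^4 + 672·x^5 + 448·x^6 + 256·x^7)·Dx + (144 + 600·x + 1404·x^2 + 840·x^3 + 960·x^4 + 288·x^5 + 192·x^6)·Dx^2 + (-17 - 59·x + 60·x^2 + 122·x^3 + 140·x^4 + 168·x^5 + 112·x^6 + 64·x^7)·Dx^3  (order 3).
h: a_k = 2, 0, 30, 96, 210, 2572/5, 1190, 287296/105, 6138, 12908692/945, …
ICs: h(0) = 2, h′(0) = 0, h′′(0) = 60.

f: a_k = 2, 2, 6, 10, 22, 42, 86, 170, 342, 682, …
g: a_k = 3, 0, -6, 0, 2, 0, -4/15, 0, 2/105, 0, …
h₀=f+g: left-lcm gives L₀, ord ≤ 3.
h₀' ⇒ L via d/dx closure of L₀.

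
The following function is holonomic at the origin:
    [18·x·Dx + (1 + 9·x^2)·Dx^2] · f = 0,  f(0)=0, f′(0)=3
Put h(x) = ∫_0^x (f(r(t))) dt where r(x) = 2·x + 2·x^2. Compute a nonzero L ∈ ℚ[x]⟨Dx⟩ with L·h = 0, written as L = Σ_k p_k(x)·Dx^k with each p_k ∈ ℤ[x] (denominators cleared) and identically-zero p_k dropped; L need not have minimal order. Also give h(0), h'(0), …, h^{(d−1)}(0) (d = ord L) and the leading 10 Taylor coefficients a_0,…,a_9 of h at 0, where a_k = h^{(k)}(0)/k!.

f: a_k = 0, 3, 0, -9, 0, 243/5, 0, -2187/7, 0, 2187, …
Change of var in L_f (x↦r) gives L₀.
h=∫₀ˣh₀: take L = L₀·Dx.
L = (-2 + 72·x + 288·x^2 + 432·x^3 + 216·x^4)·Dx^2 + (1 + 2·x + 36·x^2 + 144·x^3 + 180·x^4 + 72·x^5)·Dx^3  (order 3).
h: a_k = 0, 0, 3, 2, -18, -216/5, 1116/5, 7704/7, -21384/7, -29376, …
ICs: h(0) = 0, h′(0) = 0, h′′(0) = 6.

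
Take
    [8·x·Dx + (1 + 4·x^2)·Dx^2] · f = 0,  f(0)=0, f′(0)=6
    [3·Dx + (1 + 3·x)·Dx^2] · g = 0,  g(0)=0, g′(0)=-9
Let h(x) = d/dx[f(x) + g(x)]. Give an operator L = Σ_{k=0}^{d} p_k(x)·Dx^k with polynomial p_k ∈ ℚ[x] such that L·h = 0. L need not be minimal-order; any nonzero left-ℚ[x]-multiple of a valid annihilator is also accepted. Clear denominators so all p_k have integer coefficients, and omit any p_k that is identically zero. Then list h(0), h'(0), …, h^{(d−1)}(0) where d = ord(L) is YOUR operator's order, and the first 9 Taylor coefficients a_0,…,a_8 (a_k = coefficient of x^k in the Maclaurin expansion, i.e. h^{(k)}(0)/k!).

f: a_k = 0, 6, 0, -8, 0, 96/5, 0, -384/7, 0, …
g: a_k = 0, -9, 27/2, -27, 243/4, -729/5, 729/2, -6561/7, 19683/8, …
Weyl lclm of L_f,L_g ⇒ L₀ (ord ≤ 4).
Differentiate: ansatz ord ≤ ord L₀ ⇒ L.
L = (-24 - 216·x + 288·x^2 + 288·x^3) + (-26 - 48·x - 120·x^2 + 576·x^3 + 576·x^4)·Dx + (-3 - x + 24·x^2 + 32·x^3 + 144·x^4 + 144·x^5)·Dx^2  (order 2).
h: a_k = -3, 27, -105, 243, -633, 2187, -6945, 19683, -57513, …
ICs: h(0) = -3, h′(0) = 27.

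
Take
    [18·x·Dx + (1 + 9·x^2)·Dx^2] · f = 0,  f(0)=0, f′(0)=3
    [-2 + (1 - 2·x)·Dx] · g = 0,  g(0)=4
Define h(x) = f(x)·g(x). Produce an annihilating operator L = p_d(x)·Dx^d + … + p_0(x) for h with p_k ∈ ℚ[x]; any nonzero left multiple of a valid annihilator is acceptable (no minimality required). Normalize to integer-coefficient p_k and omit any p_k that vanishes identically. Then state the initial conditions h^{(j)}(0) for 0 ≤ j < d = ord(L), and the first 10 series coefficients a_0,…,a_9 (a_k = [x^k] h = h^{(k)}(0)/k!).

L = 36·x + (4 - 18·x + 72·x^2)·Dx + (-1 + 2·x - 9·x^2 + 18·x^3)·Dx^2  (order 2).
h: a_k = 0, 12, 24, 12, 24, 1212/5, 2424/5, -9804/35, -19608/35, 266964/35, …
ICs: h(0) = 0, h′(0) = 12.

f: a_k = 0, 3, 0, -9, 0, 243/5, 0, -2187/7, 0, 2187, …
g: a_k = 4, 8, 16, 32, 64, 128, 256, 512, 1024, 2048, …
f·g: L₀ = L_f ⊗_s L_g, ord ≤ 2·1.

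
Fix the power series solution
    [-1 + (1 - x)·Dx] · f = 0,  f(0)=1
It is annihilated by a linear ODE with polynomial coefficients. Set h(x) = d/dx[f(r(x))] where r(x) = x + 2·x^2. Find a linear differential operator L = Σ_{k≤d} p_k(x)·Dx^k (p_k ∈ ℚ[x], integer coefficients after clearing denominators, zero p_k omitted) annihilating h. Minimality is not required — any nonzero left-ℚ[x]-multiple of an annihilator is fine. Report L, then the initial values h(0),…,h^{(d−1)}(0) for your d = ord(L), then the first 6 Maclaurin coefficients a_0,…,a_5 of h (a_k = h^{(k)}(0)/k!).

L = (6 + 12·x + 24·x^2) + (-1 - 3·x + 6·x^2 + 8·x^3)·Dx  (order 1).
h: a_k = 1, 6, 15, 44, 105, 258, …
ICs: h(0) = 1.

f: a_k = 1, 1, 1, 1, 1, 1, …
f∘r: x↦r, Dx↦Dx/r' in L_f ⇒ L₀.
h=h₀': d/dx-closure on L₀ ⇒ L.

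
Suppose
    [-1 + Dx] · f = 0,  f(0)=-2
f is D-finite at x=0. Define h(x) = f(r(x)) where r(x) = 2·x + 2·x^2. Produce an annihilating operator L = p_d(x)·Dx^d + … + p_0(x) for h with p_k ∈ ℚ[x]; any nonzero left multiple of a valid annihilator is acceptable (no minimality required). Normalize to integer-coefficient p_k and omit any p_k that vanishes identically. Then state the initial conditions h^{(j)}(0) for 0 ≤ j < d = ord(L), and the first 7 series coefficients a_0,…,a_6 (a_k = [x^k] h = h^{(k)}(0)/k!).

L = (-2 - 4·x) + Dx  (order 1).
h: a_k = -2, -4, -8, -32/3, -40/3, -208/15, -608/45, …
ICs: h(0) = -2.

f: a_k = -2, -2, -1, -1/3, -1/12, -1/60, -1/360, …
f∘r: x↦r, Dx↦Dx/r' in L_f ⇒ L₀.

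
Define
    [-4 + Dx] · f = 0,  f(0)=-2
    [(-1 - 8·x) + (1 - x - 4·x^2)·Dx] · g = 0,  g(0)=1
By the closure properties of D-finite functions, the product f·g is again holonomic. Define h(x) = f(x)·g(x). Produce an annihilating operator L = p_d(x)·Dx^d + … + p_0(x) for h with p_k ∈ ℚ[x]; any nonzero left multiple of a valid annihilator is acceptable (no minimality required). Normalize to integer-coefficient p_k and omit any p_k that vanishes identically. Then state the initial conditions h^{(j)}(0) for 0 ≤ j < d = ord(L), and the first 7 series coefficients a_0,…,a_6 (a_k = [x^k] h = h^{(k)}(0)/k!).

L = (5 + 4·x - 16·x^2) + (-1 + x + 4·x^2)·Dx  (order 1).
h: a_k = -2, -10, -34, -286/3, -758/3, -9766/15, -15058/9, …
ICs: h(0) = -2.

f: a_k = -2, -8, -16, -64/3, -64/3, -256/15, -512/45, …
g: a_k = 1, 1, 5, 9, 29, 65, 181, …
f·g: L₀ = L_f ⊗_s L_g, ord ≤ 1·1.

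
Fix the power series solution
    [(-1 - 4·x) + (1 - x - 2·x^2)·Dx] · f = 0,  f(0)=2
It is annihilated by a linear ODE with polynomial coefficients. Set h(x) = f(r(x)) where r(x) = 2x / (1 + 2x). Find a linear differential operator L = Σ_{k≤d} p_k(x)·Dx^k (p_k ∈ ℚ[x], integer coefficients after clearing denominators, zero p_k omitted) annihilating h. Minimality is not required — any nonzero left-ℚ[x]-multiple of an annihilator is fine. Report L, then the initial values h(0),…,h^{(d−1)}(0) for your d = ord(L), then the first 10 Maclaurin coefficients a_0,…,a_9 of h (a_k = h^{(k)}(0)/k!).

L = (2 + 20·x) + (-1 - 4·x + 4·x^2 + 16·x^3)·Dx  (order 1).
h: a_k = 2, 4, 16, 0, 128, -256, 1536, -5120, 22528, -86016, …
ICs: h(0) = 2.

f: a_k = 2, 2, 6, 10, 22, 42, 86, 170, 342, 682, …
Change of var in L_f (x↦r) gives L₀.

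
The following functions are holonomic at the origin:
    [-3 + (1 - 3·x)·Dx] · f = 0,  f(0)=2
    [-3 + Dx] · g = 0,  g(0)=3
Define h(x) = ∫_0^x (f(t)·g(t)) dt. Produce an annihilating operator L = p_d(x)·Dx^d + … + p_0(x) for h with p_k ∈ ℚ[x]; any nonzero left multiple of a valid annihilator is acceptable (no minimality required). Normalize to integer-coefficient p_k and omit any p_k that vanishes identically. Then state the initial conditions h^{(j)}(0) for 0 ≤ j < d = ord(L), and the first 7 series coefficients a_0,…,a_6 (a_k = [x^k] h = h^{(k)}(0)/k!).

f: a_k = 2, 6, 18, 54, 162, 486, 1458, …
g: a_k = 3, 9, 27/2, 27/2, 81/8, 243/40, 243/80, …
Product ⇒ symmetric product L₀, ord ≤ 1.
h=∫₀ˣh₀: take L = L₀·Dx.
L = (6 - 9·x)·Dx + (-1 + 3·x)·Dx^2  (order 2).
h: a_k = 0, 6, 18, 45, 108, 1053/4, 13203/20, …
ICs: h(0) = 0, h′(0) = 6.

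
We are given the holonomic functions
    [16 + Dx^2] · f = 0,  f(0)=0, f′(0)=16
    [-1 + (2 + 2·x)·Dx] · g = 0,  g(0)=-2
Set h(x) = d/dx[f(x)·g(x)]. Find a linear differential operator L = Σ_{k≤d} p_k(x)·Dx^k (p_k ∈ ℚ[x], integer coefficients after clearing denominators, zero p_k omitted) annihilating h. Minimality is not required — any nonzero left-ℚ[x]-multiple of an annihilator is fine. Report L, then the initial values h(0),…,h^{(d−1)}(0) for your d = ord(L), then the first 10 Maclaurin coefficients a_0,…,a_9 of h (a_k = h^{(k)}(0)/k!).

f: a_k = 0, 16, 0, -128/3, 0, 512/15, 0, -4096/315, 0, 8192/2835, …
g: a_k = -2, -1, 1/4, -1/8, 5/64, -7/128, 21/512, -33/1024, 429/16384, -715/32768, …
h₀=f·g: eliminate ⇒ L₀, order ≤ 2·1.
h=h₀': d/dx-closure on L₀ ⇒ L.
L = (4733 + 17664·x + 25216·x^2 + 16384·x^3 + 4096·x^4) + (-244 - 756·x - 768·x^2 - 256·x^3)·Dx + (268 + 1048·x + 1548·x^2 + 1024·x^3 + 256·x^4)·Dx^2  (order 2).
h: a_k = -32, -32, 268, 488/3, -4661/12, -3561/20, 64235/288, 212773/2520, -4467413/64512, -1745959/82944, …
ICs: h(0) = -32, h′(0) = -32.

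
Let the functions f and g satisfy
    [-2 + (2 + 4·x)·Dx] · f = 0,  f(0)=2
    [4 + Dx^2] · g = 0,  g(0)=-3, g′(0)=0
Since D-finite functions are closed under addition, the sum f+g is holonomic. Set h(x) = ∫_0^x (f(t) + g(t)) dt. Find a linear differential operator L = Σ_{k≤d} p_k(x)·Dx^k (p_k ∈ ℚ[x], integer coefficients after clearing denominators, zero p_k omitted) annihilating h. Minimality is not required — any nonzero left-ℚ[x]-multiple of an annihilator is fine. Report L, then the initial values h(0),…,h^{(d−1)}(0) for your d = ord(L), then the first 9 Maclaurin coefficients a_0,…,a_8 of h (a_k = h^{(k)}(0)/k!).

f: a_k = 2, 2, -1, 1, -5/4, 7/4, -21/8, 33/8, -429/64, …
g: a_k = -3, 0, 6, 0, -2, 0, 4/15, 0, -2/105, …
Weyl lclm of L_f,L_g ⇒ L₀ (ord ≤ 3).
Integrate: L := L₀·Dx.
L = (-28 - 64·x - 64·x^2)·Dx + (12 + 88·x + 192·x^2 + 128·x^3)·Dx^2 + (-7 - 16·x - 16·x^2)·Dx^3 + (3 + 22·x + 48·x^2 + 32·x^3)·Dx^4  (order 4).
h: a_k = 0, -1, 1, 5/3, 1/4, -13/20, 7/24, -283/840, 33/64, …
ICs: h(0) = 0, h′(0) = -1, h′′(0) = 2, h′′′(0) = 10.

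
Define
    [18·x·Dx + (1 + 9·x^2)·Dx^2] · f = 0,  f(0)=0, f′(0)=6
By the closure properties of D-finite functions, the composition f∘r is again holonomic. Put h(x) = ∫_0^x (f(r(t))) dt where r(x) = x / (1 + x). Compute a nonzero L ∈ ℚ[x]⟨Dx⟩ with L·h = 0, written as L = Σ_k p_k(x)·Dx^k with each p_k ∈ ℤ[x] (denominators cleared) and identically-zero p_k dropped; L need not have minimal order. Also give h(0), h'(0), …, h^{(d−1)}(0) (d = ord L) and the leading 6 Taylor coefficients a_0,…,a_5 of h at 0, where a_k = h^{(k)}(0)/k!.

f: a_k = 0, 6, 0, -18, 0, 486/5, …
L₀ from L_f via x↦r, Dx↦r'^{-1}Dx.
∫: right-multiply L₀ by Dx.
L = (2 + 20·x)·Dx^2 + (1 + 2·x + 10·x^2)·Dx^3  (order 3).
h: a_k = 0, 0, 3, -2, -3, 48/5, …
ICs: h(0) = 0, h′(0) = 0, h′′(0) = 6.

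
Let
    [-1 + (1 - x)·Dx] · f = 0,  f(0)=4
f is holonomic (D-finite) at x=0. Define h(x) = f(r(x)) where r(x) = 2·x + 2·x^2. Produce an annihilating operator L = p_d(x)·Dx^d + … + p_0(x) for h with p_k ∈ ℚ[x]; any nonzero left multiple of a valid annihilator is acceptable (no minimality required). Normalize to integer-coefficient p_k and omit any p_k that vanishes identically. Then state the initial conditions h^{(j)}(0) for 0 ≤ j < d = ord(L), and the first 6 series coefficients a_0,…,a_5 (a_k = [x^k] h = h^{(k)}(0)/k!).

f: a_k = 4, 4, 4, 4, 4, 4, …
f∘r: x↦r, Dx↦Dx/r' in L_f ⇒ L₀.
L = (2 + 4·x) + (-1 + 2·x + 2·x^2)·Dx  (order 1).
h: a_k = 4, 8, 24, 64, 176, 480, …
ICs: h(0) = 4.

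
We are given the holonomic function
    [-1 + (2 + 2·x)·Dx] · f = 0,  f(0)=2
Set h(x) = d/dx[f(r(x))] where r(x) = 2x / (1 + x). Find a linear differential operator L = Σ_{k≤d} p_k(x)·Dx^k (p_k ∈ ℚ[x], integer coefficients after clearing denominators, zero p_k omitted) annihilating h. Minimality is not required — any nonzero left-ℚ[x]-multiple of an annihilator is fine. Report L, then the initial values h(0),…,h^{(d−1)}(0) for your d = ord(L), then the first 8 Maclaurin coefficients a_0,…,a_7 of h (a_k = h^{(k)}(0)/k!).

f: a_k = 2, 1, -1/4, 1/8, -5/64, 7/128, -21/512, 33/1024, …
Change of var in L_f (x↦r) gives L₀.
h₀' ⇒ L via d/dx closure of L₀.
L = (-3 - 6·x) + (-1 - 4·x - 3·x^2)·Dx  (order 1).
h: a_k = 2, -6, 15, -37, 375/4, -981/4, 5271/8, -14445/8, …
ICs: h(0) = 2.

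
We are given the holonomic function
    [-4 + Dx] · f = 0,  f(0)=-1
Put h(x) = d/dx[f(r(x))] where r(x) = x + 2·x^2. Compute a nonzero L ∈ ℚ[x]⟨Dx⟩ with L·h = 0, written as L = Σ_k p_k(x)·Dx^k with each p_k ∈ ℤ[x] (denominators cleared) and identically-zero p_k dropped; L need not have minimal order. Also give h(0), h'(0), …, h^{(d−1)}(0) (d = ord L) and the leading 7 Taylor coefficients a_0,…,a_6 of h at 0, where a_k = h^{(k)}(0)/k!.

L = (8 + 32·x + 64·x^2) + (-1 - 4·x)·Dx  (order 1).
h: a_k = -4, -32, -128, -1280/3, -3328/3, -38912/15, -237568/45, …
ICs: h(0) = -4.

f: a_k = -1, -4, -8, -32/3, -32/3, -128/15, -256/45, …
L₀ from L_f via x↦r, Dx↦r'^{-1}Dx.
h=h₀': d/dx-closure on L₀ ⇒ L.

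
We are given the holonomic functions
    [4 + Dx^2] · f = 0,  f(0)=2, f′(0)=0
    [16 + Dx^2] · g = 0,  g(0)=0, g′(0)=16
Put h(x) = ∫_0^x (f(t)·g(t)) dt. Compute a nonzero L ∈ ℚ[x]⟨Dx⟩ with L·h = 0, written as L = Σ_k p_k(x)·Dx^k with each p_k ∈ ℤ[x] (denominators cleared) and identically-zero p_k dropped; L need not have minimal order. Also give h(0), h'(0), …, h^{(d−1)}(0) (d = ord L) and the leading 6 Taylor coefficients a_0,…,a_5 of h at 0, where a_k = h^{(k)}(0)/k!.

f: a_k = 2, 0, -4, 0, 4/3, 0, …
g: a_k = 0, 16, 0, -128/3, 0, 512/15, …
Sym-product of L_f,L_g gives L₀ (≤ ord 4).
Integrate: L := L₀·Dx.
L = 144·Dx + 40·Dx^3 + Dx^5  (order 5).
h: a_k = 0, 0, 16, 0, -112/3, 0, …
ICs: h(0) = 0, h′(0) = 0, h′′(0) = 32, h′′′(0) = 0, h′′′′(0) = -896.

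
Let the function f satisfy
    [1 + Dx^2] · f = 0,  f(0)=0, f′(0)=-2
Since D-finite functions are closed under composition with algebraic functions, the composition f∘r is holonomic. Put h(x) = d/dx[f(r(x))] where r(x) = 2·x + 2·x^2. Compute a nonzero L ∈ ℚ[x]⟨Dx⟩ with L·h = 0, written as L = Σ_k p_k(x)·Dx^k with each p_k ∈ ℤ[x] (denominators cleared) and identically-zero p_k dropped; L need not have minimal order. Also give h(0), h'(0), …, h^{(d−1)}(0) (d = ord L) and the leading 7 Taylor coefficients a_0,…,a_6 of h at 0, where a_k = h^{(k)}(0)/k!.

f: a_k = 0, -2, 0, 1/3, 0, -1/60, 0, …
Change of var in L_f (x↦r) gives L₀.
Differentiate: ansatz ord ≤ ord L₀ ⇒ L.
L = (16 + 32·x + 96·x^2 + 128·x^3 + 64·x^4) + (-6 - 12·x)·Dx + (1 + 4·x + 4·x^2)·Dx^2  (order 2).
h: a_k = -4, -8, 8, 32, 112/3, 0, -1664/45, …
ICs: h(0) = -4, h′(0) = -8.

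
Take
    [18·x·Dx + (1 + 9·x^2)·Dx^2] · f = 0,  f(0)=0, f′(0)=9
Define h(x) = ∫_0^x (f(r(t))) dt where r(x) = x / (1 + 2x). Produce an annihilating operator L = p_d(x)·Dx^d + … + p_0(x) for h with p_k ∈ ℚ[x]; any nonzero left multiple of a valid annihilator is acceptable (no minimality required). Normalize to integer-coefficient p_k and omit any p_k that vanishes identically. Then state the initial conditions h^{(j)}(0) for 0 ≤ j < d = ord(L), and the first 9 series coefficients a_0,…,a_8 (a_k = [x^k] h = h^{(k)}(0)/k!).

L = (4 + 26·x)·Dx^2 + (1 + 4·x + 13·x^2)·Dx^3  (order 3).
h: a_k = 0, 0, 9/2, -6, 9/4, 18, -597/10, 414/7, 13347/56, …
ICs: h(0) = 0, h′(0) = 0, h′′(0) = 9.

f: a_k = 0, 9, 0, -27, 0, 729/5, 0, -6561/7, 0, …
h₀=f(r): pull back L_f along r ⇒ L₀.
h=∫h₀ ⇒ L = L₀·Dx.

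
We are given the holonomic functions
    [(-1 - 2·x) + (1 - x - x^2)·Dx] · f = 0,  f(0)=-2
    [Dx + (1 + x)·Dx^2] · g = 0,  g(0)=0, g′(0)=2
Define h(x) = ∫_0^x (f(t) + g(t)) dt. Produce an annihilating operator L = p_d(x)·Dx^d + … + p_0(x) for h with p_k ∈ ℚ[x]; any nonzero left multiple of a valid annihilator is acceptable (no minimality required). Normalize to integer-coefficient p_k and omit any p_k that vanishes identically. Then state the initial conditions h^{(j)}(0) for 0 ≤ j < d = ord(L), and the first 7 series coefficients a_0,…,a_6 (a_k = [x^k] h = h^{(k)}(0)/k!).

L = (26 + 70·x + 76·x^2 + 36·x^3 + 12·x^4)·Dx^2 + (16 + 84·x + 160·x^2 + 144·x^3 + 74·x^4 + 20·x^5)·Dx^3 + (-5 - 11·x + x^2 + 23·x^3 + 29·x^4 + 17·x^5 + 4·x^6)·Dx^4  (order 4).
h: a_k = 0, -2, 0, -5/3, -4/3, -21/10, -13/5, …
ICs: h(0) = 0, h′(0) = -2, h′′(0) = 0, h′′′(0) = -10.

f: a_k = -2, -2, -4, -6, -10, -16, -26, …
g: a_k = 0, 2, -1, 2/3, -1/2, 2/5, -1/3, …
Sum ⇒ L₀ = lclm(L_f,L_g) in ℚ(x)⟨Dx⟩.
h=∫h₀ ⇒ L = L₀·Dx.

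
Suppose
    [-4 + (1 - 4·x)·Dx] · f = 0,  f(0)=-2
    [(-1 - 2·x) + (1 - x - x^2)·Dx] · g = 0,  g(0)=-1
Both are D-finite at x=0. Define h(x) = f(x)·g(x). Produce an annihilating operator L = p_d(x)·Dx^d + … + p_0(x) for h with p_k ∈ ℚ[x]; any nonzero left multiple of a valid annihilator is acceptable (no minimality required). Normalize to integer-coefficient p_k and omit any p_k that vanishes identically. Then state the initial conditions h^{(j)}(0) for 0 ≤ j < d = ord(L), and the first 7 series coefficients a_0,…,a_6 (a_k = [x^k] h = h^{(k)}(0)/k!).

f: a_k = -2, -8, -32, -128, -512, -2048, -8192, …
g: a_k = -1, -1, -2, -3, -5, -8, -13, …
h₀=f·g: eliminate ⇒ L₀, order ≤ 1·1.
L = (-5 + 6·x + 12·x^2) + (1 - 5·x + 3·x^2 + 4·x^3)·Dx  (order 1).
h: a_k = 2, 10, 44, 182, 738, 2968, 11898, …
ICs: h(0) = 2.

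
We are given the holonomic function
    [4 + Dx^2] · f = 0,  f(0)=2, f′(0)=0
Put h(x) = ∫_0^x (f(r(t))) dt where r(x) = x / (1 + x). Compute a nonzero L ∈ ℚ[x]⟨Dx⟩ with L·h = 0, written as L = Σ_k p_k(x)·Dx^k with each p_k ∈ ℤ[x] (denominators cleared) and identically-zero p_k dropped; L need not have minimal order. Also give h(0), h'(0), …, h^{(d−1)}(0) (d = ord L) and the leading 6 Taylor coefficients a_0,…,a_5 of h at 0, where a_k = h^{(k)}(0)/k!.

f: a_k = 2, 0, -4, 0, 4/3, 0, …
h₀=f(r): pull back L_f along r ⇒ L₀.
∫: right-multiply L₀ by Dx.
L = 4·Dx + (2 + 6·x + 6·x^2 + 2·x^3)·Dx^2 + (1 + 4·x + 6·x^2 + 4·x^3 + x^4)·Dx^3  (order 3).
h: a_k = 0, 2, 0, -4/3, 2, -32/15, …
ICs: h(0) = 0, h′(0) = 2, h′′(0) = 0.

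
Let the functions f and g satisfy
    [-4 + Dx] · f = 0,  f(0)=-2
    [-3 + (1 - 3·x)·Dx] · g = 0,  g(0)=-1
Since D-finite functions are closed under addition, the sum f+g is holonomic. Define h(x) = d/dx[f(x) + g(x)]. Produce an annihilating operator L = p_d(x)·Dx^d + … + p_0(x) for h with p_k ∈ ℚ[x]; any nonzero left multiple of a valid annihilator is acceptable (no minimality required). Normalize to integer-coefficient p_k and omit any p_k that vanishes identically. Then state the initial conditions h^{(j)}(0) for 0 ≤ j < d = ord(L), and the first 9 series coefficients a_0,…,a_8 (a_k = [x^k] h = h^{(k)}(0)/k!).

L = (60 + 144·x) + (-19 - 48·x + 72·x^2)·Dx + (1 + 3·x - 18·x^2)·Dx^2  (order 2).
h: a_k = -11, -50, -145, -1228/3, -3901/3, -66634/15, -690953/45, -16541912/315, -55805401/315, …
ICs: h(0) = -11, h′(0) = -50.

f: a_k = -2, -8, -16, -64/3, -64/3, -256/15, -512/45, -2048/315, -1024/315, …
g: a_k = -1, -3, -9, -27, -81, -243, -729, -2187, -6561, …
f+g: L₀ = lclm(L_f,L_g), ord ≤ 1+1.
Derive L from L₀ (diff closure).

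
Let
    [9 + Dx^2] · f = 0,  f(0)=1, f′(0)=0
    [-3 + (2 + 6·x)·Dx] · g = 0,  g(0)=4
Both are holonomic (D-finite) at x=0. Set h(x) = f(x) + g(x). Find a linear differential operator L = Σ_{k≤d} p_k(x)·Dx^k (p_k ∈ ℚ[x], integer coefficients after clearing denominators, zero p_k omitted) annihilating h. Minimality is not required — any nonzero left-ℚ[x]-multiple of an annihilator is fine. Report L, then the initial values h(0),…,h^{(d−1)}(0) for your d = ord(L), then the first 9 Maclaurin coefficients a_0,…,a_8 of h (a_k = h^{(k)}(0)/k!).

L = (-63 - 216·x - 324·x^2) + (18 + 198·x + 648·x^2 + 648·x^3)·Dx + (-7 - 24·x - 36·x^2)·Dx^2 + (2 + 22·x + 72·x^2 + 72·x^3)·Dx^3  (order 3).
h: a_k = 5, 6, -9, 27/4, -297/32, 1701/64, -77841/1280, 72171/512, -98466759/286720, …
ICs: h(0) = 5, h′(0) = 6, h′′(0) = -18.

f: a_k = 1, 0, -9/2, 0, 27/8, 0, -81/80, 0, 729/4480, …
g: a_k = 4, 6, -9/2, 27/4, -405/32, 1701/64, -15309/256, 72171/512, -2814669/8192, …
Sum ⇒ L₀ = lclm(L_f,L_g) in ℚ(x)⟨Dx⟩.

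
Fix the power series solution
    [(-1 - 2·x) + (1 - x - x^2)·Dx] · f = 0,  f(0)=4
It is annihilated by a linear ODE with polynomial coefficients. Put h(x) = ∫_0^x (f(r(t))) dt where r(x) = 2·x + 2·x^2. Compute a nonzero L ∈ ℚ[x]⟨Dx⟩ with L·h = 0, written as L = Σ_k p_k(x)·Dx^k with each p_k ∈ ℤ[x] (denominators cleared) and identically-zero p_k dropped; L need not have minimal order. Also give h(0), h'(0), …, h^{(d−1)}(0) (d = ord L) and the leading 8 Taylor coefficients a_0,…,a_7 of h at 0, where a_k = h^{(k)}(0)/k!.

f: a_k = 4, 4, 8, 12, 20, 32, 52, 84, …
Change of var in L_f (x↦r) gives L₀.
∫: right-multiply L₀ by Dx.
L = (2 + 12·x + 24·x^2 + 16·x^3)·Dx + (-1 + 2·x + 6·x^2 + 8·x^3 + 4·x^4)·Dx^2  (order 2).
h: a_k = 0, 4, 4, 40/3, 40, 128, 432, 10464/7, …
ICs: h(0) = 0, h′(0) = 4.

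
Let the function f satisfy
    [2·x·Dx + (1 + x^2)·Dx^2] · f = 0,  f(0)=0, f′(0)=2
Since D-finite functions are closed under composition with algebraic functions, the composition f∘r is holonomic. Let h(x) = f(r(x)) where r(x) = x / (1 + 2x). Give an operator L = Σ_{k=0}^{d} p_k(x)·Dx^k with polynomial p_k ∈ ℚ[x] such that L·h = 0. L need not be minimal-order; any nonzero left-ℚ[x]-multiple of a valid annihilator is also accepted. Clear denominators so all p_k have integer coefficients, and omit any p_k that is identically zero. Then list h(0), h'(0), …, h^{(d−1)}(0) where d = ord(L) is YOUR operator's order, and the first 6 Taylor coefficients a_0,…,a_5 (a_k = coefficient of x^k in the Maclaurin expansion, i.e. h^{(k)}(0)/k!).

L = (4 + 10·x)·Dx + (1 + 4·x + 5·x^2)·Dx^2  (order 2).
h: a_k = 0, 2, -4, 22/3, -12, 82/5, …
ICs: h(0) = 0, h′(0) = 2.

f: a_k = 0, 2, 0, -2/3, 0, 2/5, …
L₀ from L_f via x↦r, Dx↦r'^{-1}Dx.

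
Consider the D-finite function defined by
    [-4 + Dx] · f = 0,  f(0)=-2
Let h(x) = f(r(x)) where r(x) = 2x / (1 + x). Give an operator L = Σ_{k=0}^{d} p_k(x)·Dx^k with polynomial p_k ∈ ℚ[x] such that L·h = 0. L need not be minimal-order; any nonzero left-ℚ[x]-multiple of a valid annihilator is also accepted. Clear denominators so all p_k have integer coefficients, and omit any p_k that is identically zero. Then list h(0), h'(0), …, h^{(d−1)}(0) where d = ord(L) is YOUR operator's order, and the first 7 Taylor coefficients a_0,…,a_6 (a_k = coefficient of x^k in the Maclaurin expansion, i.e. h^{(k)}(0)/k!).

f: a_k = -2, -8, -16, -64/3, -64/3, -256/15, -512/45, …
L₀ from L_f via x↦r, Dx↦r'^{-1}Dx.
L = -8 + (1 + 2·x + x^2)·Dx  (order 1).
h: a_k = -2, -16, -48, -176/3, -16/3, 176/5, -368/45, …
ICs: h(0) = -2.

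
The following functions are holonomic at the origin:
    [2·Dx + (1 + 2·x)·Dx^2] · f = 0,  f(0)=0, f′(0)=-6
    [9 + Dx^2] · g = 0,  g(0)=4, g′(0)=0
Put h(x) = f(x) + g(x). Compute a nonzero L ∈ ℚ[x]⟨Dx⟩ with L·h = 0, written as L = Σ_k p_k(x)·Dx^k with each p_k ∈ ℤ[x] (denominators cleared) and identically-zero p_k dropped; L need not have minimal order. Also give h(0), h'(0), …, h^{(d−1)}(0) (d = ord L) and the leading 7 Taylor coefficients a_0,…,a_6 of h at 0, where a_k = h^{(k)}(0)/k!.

L = (594 + 648·x + 648·x^2)·Dx + (153 + 630·x + 972·x^2 + 648·x^3)·Dx^2 + (66 + 72·x + 72·x^2)·Dx^3 + (17 + 70·x + 108·x^2 + 72·x^3)·Dx^4  (order 4).
h: a_k = 4, -6, -12, -8, 51/2, -96/5, 559/20, …
ICs: h(0) = 4, h′(0) = -6, h′′(0) = -24, h′′′(0) = -48.

f: a_k = 0, -6, 6, -8, 12, -96/5, 32, …
g: a_k = 4, 0, -18, 0, 27/2, 0, -81/20, …
h₀=f+g: left-lcm gives L₀, ord ≤ 4.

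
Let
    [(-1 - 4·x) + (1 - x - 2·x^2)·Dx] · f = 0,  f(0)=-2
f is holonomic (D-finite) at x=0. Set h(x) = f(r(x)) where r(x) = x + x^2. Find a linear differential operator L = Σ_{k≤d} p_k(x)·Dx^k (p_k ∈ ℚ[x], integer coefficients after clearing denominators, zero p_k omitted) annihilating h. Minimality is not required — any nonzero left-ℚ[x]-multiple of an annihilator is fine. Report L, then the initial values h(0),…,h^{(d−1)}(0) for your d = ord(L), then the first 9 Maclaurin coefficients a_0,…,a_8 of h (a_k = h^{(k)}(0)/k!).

f: a_k = -2, -2, -6, -10, -22, -42, -86, -170, -342, …
Substitute x→r, Dx→(1/r')Dx; clear ⇒ L₀.
L = (1 + 6·x + 12·x^2 + 8·x^3) + (-1 + x + 3·x^2 + 4·x^3 + 2·x^4)·Dx  (order 1).
h: a_k = -2, -2, -8, -22, -58, -160, -438, -1194, -3264, …
ICs: h(0) = -2.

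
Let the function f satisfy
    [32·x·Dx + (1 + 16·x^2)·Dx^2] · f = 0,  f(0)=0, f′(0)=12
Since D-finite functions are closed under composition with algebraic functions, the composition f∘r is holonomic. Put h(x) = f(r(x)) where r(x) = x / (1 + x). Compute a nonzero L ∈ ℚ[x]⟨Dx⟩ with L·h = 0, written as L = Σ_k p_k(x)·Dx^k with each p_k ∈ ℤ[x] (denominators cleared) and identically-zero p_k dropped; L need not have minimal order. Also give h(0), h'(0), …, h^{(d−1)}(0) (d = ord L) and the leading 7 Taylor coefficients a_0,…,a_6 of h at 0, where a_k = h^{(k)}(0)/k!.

f: a_k = 0, 12, 0, -64, 0, 3072/5, 0, …
Change of var in L_f (x↦r) gives L₀.
L = (2 + 34·x)·Dx + (1 + 2·x + 17·x^2)·Dx^2  (order 2).
h: a_k = 0, 12, -12, -52, 180, 1212/5, -2444, …
ICs: h(0) = 0, h′(0) = 12.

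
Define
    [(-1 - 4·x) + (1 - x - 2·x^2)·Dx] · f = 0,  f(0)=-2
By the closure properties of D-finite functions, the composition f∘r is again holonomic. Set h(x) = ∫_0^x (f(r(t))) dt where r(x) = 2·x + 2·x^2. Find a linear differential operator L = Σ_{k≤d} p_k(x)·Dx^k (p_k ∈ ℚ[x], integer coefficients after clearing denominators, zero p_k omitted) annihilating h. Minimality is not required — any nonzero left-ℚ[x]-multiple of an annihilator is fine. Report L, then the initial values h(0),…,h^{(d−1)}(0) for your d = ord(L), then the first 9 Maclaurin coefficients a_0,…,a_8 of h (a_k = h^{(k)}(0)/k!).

L = (2 + 20·x + 48·x^2 + 32·x^3)·Dx + (-1 + 2·x + 10·x^2 + 16·x^3 + 8·x^4)·Dx^2  (order 2).
h: a_k = 0, -2, -2, -28/3, -32, -616/5, -1496/3, -14416/7, -8704, …
ICs: h(0) = 0, h′(0) = -2.

f: a_k = -2, -2, -6, -10, -22, -42, -86, -170, -342, …
h₀=f(r): pull back L_f along r ⇒ L₀.
Integrate: L := L₀·Dx.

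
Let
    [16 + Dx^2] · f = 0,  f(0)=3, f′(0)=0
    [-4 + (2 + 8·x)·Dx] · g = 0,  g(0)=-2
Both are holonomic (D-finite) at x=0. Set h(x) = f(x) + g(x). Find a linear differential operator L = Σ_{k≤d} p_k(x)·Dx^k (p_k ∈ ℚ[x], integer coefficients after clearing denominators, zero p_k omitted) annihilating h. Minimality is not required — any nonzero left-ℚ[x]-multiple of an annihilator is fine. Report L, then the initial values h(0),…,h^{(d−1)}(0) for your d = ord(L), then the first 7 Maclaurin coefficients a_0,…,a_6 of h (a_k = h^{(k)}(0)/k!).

L = (-224 - 1024·x - 2048·x^2) + (48 + 704·x + 3072·x^2 + 4096·x^3)·Dx + (-14 - 64·x - 128·x^2)·Dx^2 + (3 + 44·x + 192·x^2 + 256·x^3)·Dx^3  (order 3).
h: a_k = 1, -4, -20, -8, 52, -56, 2264/15, …
ICs: h(0) = 1, h′(0) = -4, h′′(0) = -40.

f: a_k = 3, 0, -24, 0, 32, 0, -256/15, …
g: a_k = -2, -4, 4, -8, 20, -56, 168, …
Sum ⇒ L₀ = lclm(L_f,L_g) in ℚ(x)⟨Dx⟩.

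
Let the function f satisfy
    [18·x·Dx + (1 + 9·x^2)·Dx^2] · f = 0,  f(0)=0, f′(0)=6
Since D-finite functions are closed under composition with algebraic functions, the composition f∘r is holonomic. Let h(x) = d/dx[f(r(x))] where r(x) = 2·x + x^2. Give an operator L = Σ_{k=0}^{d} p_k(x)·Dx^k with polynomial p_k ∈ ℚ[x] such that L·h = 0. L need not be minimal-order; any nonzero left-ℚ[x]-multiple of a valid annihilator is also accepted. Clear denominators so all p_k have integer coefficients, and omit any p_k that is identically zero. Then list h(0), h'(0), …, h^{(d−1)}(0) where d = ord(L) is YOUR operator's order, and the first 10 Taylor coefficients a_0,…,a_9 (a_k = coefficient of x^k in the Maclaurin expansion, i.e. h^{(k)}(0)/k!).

L = (-1 + 72·x + 144·x^2 + 108·x^3 + 27·x^4) + (1 + x + 36·x^2 + 72·x^3 + 45·x^4 + 9·x^5)·Dx  (order 1).
h: a_k = 12, 12, -432, -864, 15012, 46548, -505440, -2208384, 16385004, 97278732, …
ICs: h(0) = 12.

f: a_k = 0, 6, 0, -18, 0, 486/5, 0, -4374/7, 0, 4374, …
f∘r: x↦r, Dx↦Dx/r' in L_f ⇒ L₀.
h₀' ⇒ L via d/dx closure of L₀.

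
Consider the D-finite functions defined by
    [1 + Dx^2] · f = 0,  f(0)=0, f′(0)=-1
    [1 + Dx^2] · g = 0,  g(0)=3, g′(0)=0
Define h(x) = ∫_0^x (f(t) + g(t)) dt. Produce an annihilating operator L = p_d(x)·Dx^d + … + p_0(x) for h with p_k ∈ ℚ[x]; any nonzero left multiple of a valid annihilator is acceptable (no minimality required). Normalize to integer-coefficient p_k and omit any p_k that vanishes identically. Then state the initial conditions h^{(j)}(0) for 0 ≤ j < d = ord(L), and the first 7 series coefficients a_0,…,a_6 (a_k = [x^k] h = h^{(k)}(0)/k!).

L = Dx + Dx^3  (order 3).
h: a_k = 0, 3, -1/2, -1/2, 1/24, 1/40, -1/720, …
ICs: h(0) = 0, h′(0) = 3, h′′(0) = -1.

f: a_k = 0, -1, 0, 1/6, 0, -1/120, 0, …
g: a_k = 3, 0, -3/2, 0, 1/8, 0, -1/240, …
L₀ := lclm(L_f,L_g); ord L₀ ≤ 2+2.
Integrate: L := L₀·Dx.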